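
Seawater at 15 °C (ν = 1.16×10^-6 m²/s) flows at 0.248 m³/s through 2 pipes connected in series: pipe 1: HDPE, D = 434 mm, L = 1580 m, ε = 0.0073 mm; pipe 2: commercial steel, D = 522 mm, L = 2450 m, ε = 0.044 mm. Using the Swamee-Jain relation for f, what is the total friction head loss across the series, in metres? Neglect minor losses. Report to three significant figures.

H ≈ 11.3 m

Pipe 1: V = 1.676 m/s, Re = 6.27×10^5, ε/D = 1.68×10^-5, f = 0.01288, h_1 = f(L/D)V²/2g = 6.717 m
Pipe 2: V = 1.159 m/s, Re = 5.21×10^5, ε/D = 8.43×10^-5, f = 0.01421, h_2 = f(L/D)V²/2g = 4.564 m
Series → Q common, losses add: H = Σh = 11.28 m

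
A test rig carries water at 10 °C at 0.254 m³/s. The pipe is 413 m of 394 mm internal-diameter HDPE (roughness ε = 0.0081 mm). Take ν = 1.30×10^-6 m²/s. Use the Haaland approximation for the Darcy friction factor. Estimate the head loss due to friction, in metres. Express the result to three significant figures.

V = 4Q/(πD²) = 4·0.254/(π·0.394²) = 2.083 m/s
Re = VD/ν = 2.083·0.394/1.30×10^-6 = 6.31×10^5 → turbulent
ε/D = 0.0081/394 = 2.06×10^-5
Haaland: f = 0.01282
h_f = f(L/D)V²/(2g) = 0.01282·(413/0.394)·2.083²/(2·9.81) = 2.973 m

h_f ≈ 2.97 m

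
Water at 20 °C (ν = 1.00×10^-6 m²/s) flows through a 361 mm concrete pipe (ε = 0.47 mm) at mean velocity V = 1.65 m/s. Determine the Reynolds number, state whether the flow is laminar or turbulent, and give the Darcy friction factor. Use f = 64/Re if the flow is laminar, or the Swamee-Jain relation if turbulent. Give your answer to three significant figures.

Re = VD/ν = 1.650·0.361/1.00×10^-6 = 5.96×10^5
Re > 4000 → turbulent; ε/D = 0.00130
Swamee-Jain: f = 0.02149

Re ≈ 5.96×10^5; turbulent; f ≈ 0.0215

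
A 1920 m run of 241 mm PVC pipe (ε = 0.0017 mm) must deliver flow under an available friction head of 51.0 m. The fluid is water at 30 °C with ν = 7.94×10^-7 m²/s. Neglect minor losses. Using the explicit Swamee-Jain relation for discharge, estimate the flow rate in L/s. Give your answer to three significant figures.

Q ≈ 149 L/s

Swamee-Jain (Type II): Q = -0.965·√(gD⁵h_f/L)·ln[ε/(3.7D) + √(3.17ν²L/(gD³h_f))]
√(gD⁵h_f/L) = √(9.81·0.241⁵·51.0/1920) = 0.01455
ε/(3.7D) = 1.91×10^-6; √(3.17ν²L/(gD³h_f)) = 2.34×10^-5
Q = -0.965·0.01455·ln(2.531×10^-5) = 0.1487 m³/s
Check: V = 3.26 m/s, Re = 9.89×10^5, f = 0.01180, h_f = 50.9 m ≈ 51.0 m ✓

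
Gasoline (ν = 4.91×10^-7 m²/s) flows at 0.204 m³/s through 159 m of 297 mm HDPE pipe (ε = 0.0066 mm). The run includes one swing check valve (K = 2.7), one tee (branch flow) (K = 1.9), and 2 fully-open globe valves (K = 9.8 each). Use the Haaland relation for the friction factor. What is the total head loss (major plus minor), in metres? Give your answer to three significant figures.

V = 4Q/(πD²) = 2.945 m/s; V²/2g = 0.4419 m
Re = 1.78×10^6, ε/D = 2.22×10^-5 → f = 0.01115 (Haaland)
Major: h_f = f(L/D)·V²/2g = 0.01115·535.4·0.4419 = 2.638 m
Minor: ΣK = 24.2; h_m = ΣK·V²/2g = 10.69 m
Total H_L = 2.638 + 10.69 = 13.33 m

H_L ≈ 13.3 m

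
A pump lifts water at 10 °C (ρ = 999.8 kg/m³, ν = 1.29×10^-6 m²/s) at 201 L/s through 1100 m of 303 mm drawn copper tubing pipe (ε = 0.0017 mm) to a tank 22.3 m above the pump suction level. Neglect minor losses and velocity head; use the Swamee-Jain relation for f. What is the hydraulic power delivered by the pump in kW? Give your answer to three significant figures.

P_hyd ≈ 79.6 kW

V = 4Q/(πD²) = 2.788 m/s; Re = 6.55×10^5; ε/D = 5.61×10^-6; f = 0.01259
h_f = f(L/D)V²/2g = 18.10 m
Total head H = z + h_f = 22.3 + 18.10 = 40.40 m
P_hyd = ρgQH = 999.8·9.81·0.201·40.40 = 79.65 kW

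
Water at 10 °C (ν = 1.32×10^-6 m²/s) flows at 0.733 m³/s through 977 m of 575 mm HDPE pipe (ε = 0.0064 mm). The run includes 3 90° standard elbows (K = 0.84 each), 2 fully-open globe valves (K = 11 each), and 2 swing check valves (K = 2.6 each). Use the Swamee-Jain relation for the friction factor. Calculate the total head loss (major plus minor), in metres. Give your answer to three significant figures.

H_L ≈ 20.0 m

V = 4Q/(πD²) = 2.823 m/s; V²/2g = 0.4061 m
Re = 1.23×10^6, ε/D = 1.11×10^-5 → f = 0.01152 (Swamee-Jain)
Major: h_f = f(L/D)·V²/2g = 0.01152·1699·0.4061 = 7.951 m
Minor: ΣK = 29.7; h_m = ΣK·V²/2g = 12.07 m
Total H_L = 7.951 + 12.07 = 20.02 m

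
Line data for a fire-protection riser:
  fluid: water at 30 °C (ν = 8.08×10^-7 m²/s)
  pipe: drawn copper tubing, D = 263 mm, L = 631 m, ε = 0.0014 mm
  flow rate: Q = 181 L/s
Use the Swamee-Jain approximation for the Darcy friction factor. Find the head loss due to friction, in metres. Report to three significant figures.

V = 4Q/(πD²) = 4·0.181/(π·0.263²) = 3.332 m/s
Re = VD/ν = 3.332·0.263/8.08×10^-7 = 1.08×10^6 → turbulent
ε/D = 0.0014/263 = 5.32×10^-6
Swamee-Jain: f = 0.01159
h_f = f(L/D)V²/(2g) = 0.01159·(631/0.263)·3.332²/(2·9.81) = 15.73 m

h_f ≈ 15.7 m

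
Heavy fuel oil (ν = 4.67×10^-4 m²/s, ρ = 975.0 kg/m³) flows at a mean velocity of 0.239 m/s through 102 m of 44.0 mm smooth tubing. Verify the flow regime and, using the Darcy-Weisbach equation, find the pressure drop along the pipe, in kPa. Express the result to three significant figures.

Δp ≈ 183 kPa

Re = VD/ν = 0.239·0.04400/4.67×10^-4 = 22.5 → laminar (Re < 2300)
f = 64/Re = 2.842
h_f = f(L/D)V²/(2g) = 2.842·(102/0.04400)·0.239²/(2·9.81) = 19.18 m
Δp = ρg·h_f = 975.0·9.81·19.18 = 183.5 kPa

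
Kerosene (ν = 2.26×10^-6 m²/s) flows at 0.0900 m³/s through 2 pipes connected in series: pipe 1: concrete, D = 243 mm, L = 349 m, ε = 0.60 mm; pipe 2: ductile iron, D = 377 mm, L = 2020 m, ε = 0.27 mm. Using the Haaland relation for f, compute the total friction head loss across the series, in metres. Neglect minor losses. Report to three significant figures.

Pipe 1: V = 1.941 m/s, Re = 2.09×10^5, ε/D = 0.00247, f = 0.02550, h_1 = f(L/D)V²/2g = 7.028 m
Pipe 2: V = 0.8063 m/s, Re = 1.34×10^5, ε/D = 7.16×10^-4, f = 0.02033, h_2 = f(L/D)V²/2g = 3.609 m
Series → Q common, losses add: H = Σh = 10.64 m

H ≈ 10.6 m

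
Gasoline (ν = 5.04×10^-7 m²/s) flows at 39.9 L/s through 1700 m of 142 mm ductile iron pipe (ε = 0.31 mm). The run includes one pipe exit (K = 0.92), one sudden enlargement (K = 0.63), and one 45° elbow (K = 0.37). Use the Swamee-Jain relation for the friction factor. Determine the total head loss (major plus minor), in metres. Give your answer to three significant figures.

V = 4Q/(πD²) = 2.519 m/s; V²/2g = 0.3235 m
Re = 7.10×10^5, ε/D = 0.00218 → f = 0.02431 (Swamee-Jain)
Major: h_f = f(L/D)·V²/2g = 0.02431·11972·0.3235 = 94.16 m
Minor: ΣK = 1.92; h_m = ΣK·V²/2g = 0.6212 m
Total H_L = 94.16 + 0.6212 = 94.78 m

H_L ≈ 94.8 m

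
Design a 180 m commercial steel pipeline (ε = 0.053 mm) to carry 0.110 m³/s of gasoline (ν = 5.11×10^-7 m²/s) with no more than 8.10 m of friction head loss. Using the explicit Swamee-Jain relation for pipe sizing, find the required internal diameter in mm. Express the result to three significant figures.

D ≈ 205 mm

Swamee-Jain (Type III): D = 0.66·[ε^1.25·(LQ²/(gh_f))^4.75 + ν·Q^9.4·(L/(gh_f))^5.2]^0.04
LQ²/(gh_f) = 0.02741; L/(gh_f) = 2.265
Term 1 = ε^1.25·(…)^4.75 = 1.72×10^-13; Term 2 = ν·Q^9.4·(…)^5.2 = 3.50×10^-14
D = 0.66·(1.72×10^-13 + 3.50×10^-14)^0.04 = 0.2052 m = 205 mm
Check: V = 3.33 m/s, Re = 1.34×10^6, f = 0.01518, h_f = 7.51 m ≈ 8.10 m ✓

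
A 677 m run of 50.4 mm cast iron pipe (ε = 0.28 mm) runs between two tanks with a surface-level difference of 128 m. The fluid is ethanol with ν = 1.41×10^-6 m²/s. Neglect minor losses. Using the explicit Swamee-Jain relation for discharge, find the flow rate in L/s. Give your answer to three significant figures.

Swamee-Jain (Type II): Q = -0.965·√(gD⁵h_f/L)·ln[ε/(3.7D) + √(3.17ν²L/(gD³h_f))]
√(gD⁵h_f/L) = √(9.81·0.0504⁵·128/677) = 7.766×10^-4
ε/(3.7D) = 0.00150; √(3.17ν²L/(gD³h_f)) = 1.63×10^-4
Q = -0.965·7.766×10^-4·ln(0.001664) = 0.004795 m³/s
Check: V = 2.40 m/s, Re = 8.59×10^4, f = 0.03265, h_f = 129 m ≈ 128 m ✓

Q ≈ 4.80 L/s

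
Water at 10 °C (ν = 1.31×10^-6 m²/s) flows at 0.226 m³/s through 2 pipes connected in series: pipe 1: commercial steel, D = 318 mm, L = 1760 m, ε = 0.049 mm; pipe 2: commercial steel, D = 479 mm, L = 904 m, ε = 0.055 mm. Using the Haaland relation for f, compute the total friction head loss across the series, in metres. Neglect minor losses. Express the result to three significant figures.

Pipe 1: V = 2.846 m/s, Re = 6.91×10^5, ε/D = 1.54×10^-4, f = 0.01443, h_1 = f(L/D)V²/2g = 32.96 m
Pipe 2: V = 1.254 m/s, Re = 4.59×10^5, ε/D = 1.15×10^-4, f = 0.01457, h_2 = f(L/D)V²/2g = 2.204 m
Series → Q common, losses add: H = Σh = 35.16 m

H ≈ 35.2 m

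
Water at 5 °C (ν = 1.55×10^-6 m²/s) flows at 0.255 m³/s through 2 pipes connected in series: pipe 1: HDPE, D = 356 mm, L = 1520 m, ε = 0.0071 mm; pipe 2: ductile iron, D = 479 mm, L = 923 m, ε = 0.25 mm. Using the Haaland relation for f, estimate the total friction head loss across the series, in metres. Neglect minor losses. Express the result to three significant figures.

Pipe 1: V = 2.562 m/s, Re = 5.88×10^5, ε/D = 1.99×10^-5, f = 0.01295, h_1 = f(L/D)V²/2g = 18.50 m
Pipe 2: V = 1.415 m/s, Re = 4.37×10^5, ε/D = 5.22×10^-4, f = 0.01782, h_2 = f(L/D)V²/2g = 3.505 m
Series → Q common, losses add: H = Σh = 22.01 m

H ≈ 22.0 m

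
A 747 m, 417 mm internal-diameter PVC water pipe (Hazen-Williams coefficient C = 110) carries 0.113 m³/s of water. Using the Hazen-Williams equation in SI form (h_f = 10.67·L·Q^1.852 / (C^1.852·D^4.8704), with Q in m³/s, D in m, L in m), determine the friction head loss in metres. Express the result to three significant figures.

h_f = 10.67·747·0.113^1.852 / (110^1.852·0.417^4.8704) = 1.649 m

h_f ≈ 1.65 m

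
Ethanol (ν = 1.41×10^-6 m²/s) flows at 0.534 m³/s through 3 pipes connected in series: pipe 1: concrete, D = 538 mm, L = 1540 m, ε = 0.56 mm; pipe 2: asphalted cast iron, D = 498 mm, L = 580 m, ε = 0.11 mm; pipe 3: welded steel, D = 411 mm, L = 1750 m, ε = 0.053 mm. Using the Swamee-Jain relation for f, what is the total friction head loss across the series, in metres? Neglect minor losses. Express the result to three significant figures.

H ≈ 71.4 m

Pipe 1: V = 2.349 m/s, Re = 8.96×10^5, ε/D = 0.00104, f = 0.02025, h_1 = f(L/D)V²/2g = 16.30 m
Pipe 2: V = 2.742 m/s, Re = 9.68×10^5, ε/D = 2.21×10^-4, f = 0.01502, h_2 = f(L/D)V²/2g = 6.701 m
Pipe 3: V = 4.025 m/s, Re = 1.17×10^6, ε/D = 1.29×10^-4, f = 0.01376, h_3 = f(L/D)V²/2g = 48.38 m
Series → Q common, losses add: H = Σh = 71.38 m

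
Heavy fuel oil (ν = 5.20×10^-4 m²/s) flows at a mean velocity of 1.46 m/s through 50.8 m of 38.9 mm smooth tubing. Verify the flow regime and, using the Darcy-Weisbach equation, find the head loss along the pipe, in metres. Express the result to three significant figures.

Re = VD/ν = 1.46·0.03890/5.20×10^-4 = 109 → laminar (Re < 2300)
f = 64/Re = 0.5860
h_f = f(L/D)V²/(2g) = 0.5860·(50.8/0.03890)·1.46²/(2·9.81) = 83.14 m

h_f ≈ 83.1 m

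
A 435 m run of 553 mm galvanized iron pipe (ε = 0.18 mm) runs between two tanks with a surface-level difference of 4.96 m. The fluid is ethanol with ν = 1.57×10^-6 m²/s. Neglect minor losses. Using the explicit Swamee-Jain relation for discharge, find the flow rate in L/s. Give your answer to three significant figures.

Swamee-Jain (Type II): Q = -0.965·√(gD⁵h_f/L)·ln[ε/(3.7D) + √(3.17ν²L/(gD³h_f))]
√(gD⁵h_f/L) = √(9.81·0.553⁵·4.96/435) = 0.07606
ε/(3.7D) = 8.80×10^-5; √(3.17ν²L/(gD³h_f)) = 2.03×10^-5
Q = -0.965·0.07606·ln(1.083×10^-4) = 0.6702 m³/s
Check: V = 2.79 m/s, Re = 9.83×10^5, f = 0.01599, h_f = 4.99 m ≈ 4.96 m ✓

Q ≈ 670 L/s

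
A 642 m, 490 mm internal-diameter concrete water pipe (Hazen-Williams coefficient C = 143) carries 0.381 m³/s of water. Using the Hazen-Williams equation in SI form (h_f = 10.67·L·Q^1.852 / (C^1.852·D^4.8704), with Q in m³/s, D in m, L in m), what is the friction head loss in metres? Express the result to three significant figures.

h_f = 10.67·642·0.381^1.852 / (143^1.852·0.490^4.8704) = 3.774 m

h_f ≈ 3.77 m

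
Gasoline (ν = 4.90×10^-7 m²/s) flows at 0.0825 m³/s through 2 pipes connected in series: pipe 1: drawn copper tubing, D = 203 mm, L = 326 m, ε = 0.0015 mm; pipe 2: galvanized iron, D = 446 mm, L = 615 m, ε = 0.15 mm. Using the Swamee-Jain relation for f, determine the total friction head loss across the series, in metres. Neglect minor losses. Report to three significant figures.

Pipe 1: V = 2.549 m/s, Re = 1.06×10^6, ε/D = 7.39×10^-6, f = 0.01169, h_1 = f(L/D)V²/2g = 6.218 m
Pipe 2: V = 0.5281 m/s, Re = 4.81×10^5, ε/D = 3.36×10^-4, f = 0.01670, h_2 = f(L/D)V²/2g = 0.3273 m
Series → Q common, losses add: H = Σh = 6.545 m

H ≈ 6.54 m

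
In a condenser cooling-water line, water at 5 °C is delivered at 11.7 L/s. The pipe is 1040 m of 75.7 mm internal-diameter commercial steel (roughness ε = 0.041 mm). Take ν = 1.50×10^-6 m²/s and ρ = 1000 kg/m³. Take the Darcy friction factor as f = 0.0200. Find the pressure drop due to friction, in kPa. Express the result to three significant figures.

Δp ≈ 928 kPa

V = 4Q/(πD²) = 4·0.0117/(π·0.0757²) = 2.600 m/s
h_f = f(L/D)V²/(2g) = 0.02000·(1040/0.0757)·2.600²/(2·9.81) = 94.64 m
Δp = ρg·h_f = 1000·9.81·94.64 = 928.4 kPa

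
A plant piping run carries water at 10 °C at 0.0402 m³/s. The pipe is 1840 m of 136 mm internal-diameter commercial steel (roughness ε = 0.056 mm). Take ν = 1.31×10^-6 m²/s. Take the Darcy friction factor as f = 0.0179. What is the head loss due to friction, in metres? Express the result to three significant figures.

V = 4Q/(πD²) = 4·0.0402/(π·0.136²) = 2.767 m/s
h_f = f(L/D)V²/(2g) = 0.01790·(1840/0.136)·2.767²/(2·9.81) = 94.53 m

h_f ≈ 94.5 m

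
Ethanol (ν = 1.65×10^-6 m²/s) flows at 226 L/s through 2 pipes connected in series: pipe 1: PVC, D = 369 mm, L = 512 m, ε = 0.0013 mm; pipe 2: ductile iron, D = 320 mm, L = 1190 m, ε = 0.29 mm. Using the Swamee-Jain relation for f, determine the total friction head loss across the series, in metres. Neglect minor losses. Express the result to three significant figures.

Pipe 1: V = 2.113 m/s, Re = 4.73×10^5, ε/D = 3.52×10^-6, f = 0.01328, h_1 = f(L/D)V²/2g = 4.194 m
Pipe 2: V = 2.810 m/s, Re = 5.45×10^5, ε/D = 9.06×10^-4, f = 0.01988, h_2 = f(L/D)V²/2g = 29.76 m
Series → Q common, losses add: H = Σh = 33.95 m

H ≈ 34.0 m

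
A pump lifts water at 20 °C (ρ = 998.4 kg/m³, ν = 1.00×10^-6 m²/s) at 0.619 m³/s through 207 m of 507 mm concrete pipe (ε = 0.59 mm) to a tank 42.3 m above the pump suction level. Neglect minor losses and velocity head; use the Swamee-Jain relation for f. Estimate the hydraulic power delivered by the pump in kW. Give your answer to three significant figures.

V = 4Q/(πD²) = 3.066 m/s; Re = 1.55×10^6; ε/D = 0.00116; f = 0.02062
h_f = f(L/D)V²/2g = 4.035 m
Total head H = z + h_f = 42.3 + 4.035 = 46.33 m
P_hyd = ρgQH = 998.4·9.81·0.619·46.33 = 280.9 kW

P_hyd ≈ 281 kW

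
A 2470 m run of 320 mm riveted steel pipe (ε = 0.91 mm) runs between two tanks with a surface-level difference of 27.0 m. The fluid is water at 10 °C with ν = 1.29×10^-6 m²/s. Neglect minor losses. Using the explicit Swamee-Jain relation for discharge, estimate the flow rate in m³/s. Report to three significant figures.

Swamee-Jain (Type II): Q = -0.965·√(gD⁵h_f/L)·ln[ε/(3.7D) + √(3.17ν²L/(gD³h_f))]
√(gD⁵h_f/L) = √(9.81·0.320⁵·27.0/2470) = 0.01897
ε/(3.7D) = 7.69×10^-4; √(3.17ν²L/(gD³h_f)) = 3.87×10^-5
Q = -0.965·0.01897·ln(8.073×10^-4) = 0.1304 m³/s
Check: V = 1.62 m/s, Re = 4.02×10^5, f = 0.02625, h_f = 27.1 m ≈ 27.0 m ✓

Q ≈ 0.130 m³/s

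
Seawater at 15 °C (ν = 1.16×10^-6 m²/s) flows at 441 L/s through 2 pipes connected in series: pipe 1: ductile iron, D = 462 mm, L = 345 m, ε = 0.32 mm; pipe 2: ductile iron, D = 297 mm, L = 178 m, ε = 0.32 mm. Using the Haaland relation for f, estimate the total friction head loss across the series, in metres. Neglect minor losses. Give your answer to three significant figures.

H ≈ 29.8 m

Pipe 1: V = 2.631 m/s, Re = 1.05×10^6, ε/D = 6.93×10^-4, f = 0.01836, h_1 = f(L/D)V²/2g = 4.836 m
Pipe 2: V = 6.366 m/s, Re = 1.63×10^6, ε/D = 0.00108, f = 0.02019, h_2 = f(L/D)V²/2g = 24.99 m
Series → Q common, losses add: H = Σh = 29.83 m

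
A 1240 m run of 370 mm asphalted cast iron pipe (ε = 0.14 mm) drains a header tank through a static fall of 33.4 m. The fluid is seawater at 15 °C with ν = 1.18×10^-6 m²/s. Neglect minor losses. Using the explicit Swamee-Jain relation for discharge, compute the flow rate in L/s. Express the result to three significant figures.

Swamee-Jain (Type II): Q = -0.965·√(gD⁵h_f/L)·ln[ε/(3.7D) + √(3.17ν²L/(gD³h_f))]
√(gD⁵h_f/L) = √(9.81·0.370⁵·33.4/1240) = 0.04281
ε/(3.7D) = 1.02×10^-4; √(3.17ν²L/(gD³h_f)) = 1.82×10^-5
Q = -0.965·0.04281·ln(1.204×10^-4) = 0.3728 m³/s
Check: V = 3.47 m/s, Re = 1.09×10^6, f = 0.01637, h_f = 33.6 m ≈ 33.4 m ✓

Q ≈ 373 L/s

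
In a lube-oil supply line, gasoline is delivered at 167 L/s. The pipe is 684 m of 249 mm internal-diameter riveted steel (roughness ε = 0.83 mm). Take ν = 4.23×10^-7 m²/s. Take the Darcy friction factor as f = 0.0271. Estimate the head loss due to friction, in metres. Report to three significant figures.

V = 4Q/(πD²) = 4·0.167/(π·0.249²) = 3.429 m/s
h_f = f(L/D)V²/(2g) = 0.02710·(684/0.249)·3.429²/(2·9.81) = 44.63 m

h_f ≈ 44.6 m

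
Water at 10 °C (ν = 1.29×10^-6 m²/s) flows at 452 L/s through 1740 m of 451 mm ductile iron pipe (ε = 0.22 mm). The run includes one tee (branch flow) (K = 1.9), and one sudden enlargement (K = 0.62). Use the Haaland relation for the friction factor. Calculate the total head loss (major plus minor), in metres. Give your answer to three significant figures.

V = 4Q/(πD²) = 2.829 m/s; V²/2g = 0.4080 m
Re = 9.89×10^5, ε/D = 4.88×10^-4 → f = 0.01709 (Haaland)
Major: h_f = f(L/D)·V²/2g = 0.01709·3858·0.4080 = 26.91 m
Minor: ΣK = 2.52; h_m = ΣK·V²/2g = 1.028 m
Total H_L = 26.91 + 1.028 = 27.94 m

H_L ≈ 27.9 m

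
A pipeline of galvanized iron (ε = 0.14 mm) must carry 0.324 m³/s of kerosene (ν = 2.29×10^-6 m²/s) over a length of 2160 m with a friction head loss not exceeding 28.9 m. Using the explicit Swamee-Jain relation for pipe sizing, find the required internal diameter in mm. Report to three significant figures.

D ≈ 412 mm

Swamee-Jain (Type III): D = 0.66·[ε^1.25·(LQ²/(gh_f))^4.75 + ν·Q^9.4·(L/(gh_f))^5.2]^0.04
LQ²/(gh_f) = 0.7998; L/(gh_f) = 7.619
Term 1 = ε^1.25·(…)^4.75 = 5.27×10^-6; Term 2 = ν·Q^9.4·(…)^5.2 = 2.21×10^-6
D = 0.66·(5.27×10^-6 + 2.21×10^-6)^0.04 = 0.4116 m = 412 mm
Check: V = 2.43 m/s, Re = 4.38×10^5, f = 0.01683, h_f = 26.7 m ≈ 28.9 m ✓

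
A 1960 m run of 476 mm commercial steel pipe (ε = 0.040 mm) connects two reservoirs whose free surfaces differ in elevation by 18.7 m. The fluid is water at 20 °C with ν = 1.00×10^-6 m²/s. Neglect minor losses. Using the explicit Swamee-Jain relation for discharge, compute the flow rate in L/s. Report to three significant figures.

Swamee-Jain (Type II): Q = -0.965·√(gD⁵h_f/L)·ln[ε/(3.7D) + √(3.17ν²L/(gD³h_f))]
√(gD⁵h_f/L) = √(9.81·0.476⁵·18.7/1960) = 0.04782
ε/(3.7D) = 2.27×10^-5; √(3.17ν²L/(gD³h_f)) = 1.77×10^-5
Q = -0.965·0.04782·ln(4.043×10^-5) = 0.4668 m³/s
Check: V = 2.62 m/s, Re = 1.25×10^6, f = 0.01301, h_f = 18.8 m ≈ 18.7 m ✓

Q ≈ 467 L/s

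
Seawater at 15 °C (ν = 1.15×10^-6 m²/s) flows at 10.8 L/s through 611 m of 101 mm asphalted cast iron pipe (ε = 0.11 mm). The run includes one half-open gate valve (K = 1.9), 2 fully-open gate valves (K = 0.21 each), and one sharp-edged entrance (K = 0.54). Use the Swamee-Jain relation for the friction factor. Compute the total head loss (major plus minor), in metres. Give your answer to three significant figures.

H_L ≈ 12.8 m

V = 4Q/(πD²) = 1.348 m/s; V²/2g = 0.09262 m
Re = 1.18×10^5, ε/D = 0.00109 → f = 0.02232 (Swamee-Jain)
Major: h_f = f(L/D)·V²/2g = 0.02232·6050·0.09262 = 12.51 m
Minor: ΣK = 2.86; h_m = ΣK·V²/2g = 0.2649 m
Total H_L = 12.51 + 0.2649 = 12.77 m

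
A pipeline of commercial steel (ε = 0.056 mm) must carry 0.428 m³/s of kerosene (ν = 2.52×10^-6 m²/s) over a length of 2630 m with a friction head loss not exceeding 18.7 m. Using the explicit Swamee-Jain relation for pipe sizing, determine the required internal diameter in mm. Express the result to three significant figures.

D ≈ 507 mm

Swamee-Jain (Type III): D = 0.66·[ε^1.25·(LQ²/(gh_f))^4.75 + ν·Q^9.4·(L/(gh_f))^5.2]^0.04
LQ²/(gh_f) = 2.626; L/(gh_f) = 14.34
Term 1 = ε^1.25·(…)^4.75 = 4.75×10^-4; Term 2 = ν·Q^9.4·(…)^5.2 = 8.92×10^-4
D = 0.66·(4.75×10^-4 + 8.92×10^-4)^0.04 = 0.5070 m = 507 mm
Check: V = 2.12 m/s, Re = 4.27×10^5, f = 0.01486, h_f = 17.7 m ≈ 18.7 m ✓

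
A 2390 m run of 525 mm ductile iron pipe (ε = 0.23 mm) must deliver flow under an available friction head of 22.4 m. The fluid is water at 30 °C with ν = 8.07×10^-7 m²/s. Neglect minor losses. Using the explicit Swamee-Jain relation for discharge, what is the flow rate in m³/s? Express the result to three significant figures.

Q ≈ 0.523 m³/s

Swamee-Jain (Type II): Q = -0.965·√(gD⁵h_f/L)·ln[ε/(3.7D) + √(3.17ν²L/(gD³h_f))]
√(gD⁵h_f/L) = √(9.81·0.525⁵·22.4/2390) = 0.06056
ε/(3.7D) = 1.18×10^-4; √(3.17ν²L/(gD³h_f)) = 1.25×10^-5
Q = -0.965·0.06056·ln(1.309×10^-4) = 0.5225 m³/s
Check: V = 2.41 m/s, Re = 1.57×10^6, f = 0.01666, h_f = 22.5 m ≈ 22.4 m ✓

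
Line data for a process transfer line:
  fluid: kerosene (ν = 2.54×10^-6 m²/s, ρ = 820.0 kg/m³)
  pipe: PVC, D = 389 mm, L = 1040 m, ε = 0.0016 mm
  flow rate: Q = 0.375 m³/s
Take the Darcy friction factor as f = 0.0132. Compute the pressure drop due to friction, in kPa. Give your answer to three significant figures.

V = 4Q/(πD²) = 4·0.375/(π·0.389²) = 3.155 m/s
h_f = f(L/D)V²/(2g) = 0.01320·(1040/0.389)·3.155²/(2·9.81) = 17.91 m
Δp = ρg·h_f = 820.0·9.81·17.91 = 144.1 kPa

Δp ≈ 144 kPa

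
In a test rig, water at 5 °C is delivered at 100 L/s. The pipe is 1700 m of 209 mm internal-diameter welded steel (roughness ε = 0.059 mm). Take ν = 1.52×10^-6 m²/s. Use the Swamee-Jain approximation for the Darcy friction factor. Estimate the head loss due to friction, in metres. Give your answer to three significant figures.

h_f ≈ 58.1 m

V = 4Q/(πD²) = 4·0.100/(π·0.209²) = 2.915 m/s
Re = VD/ν = 2.915·0.209/1.52×10^-6 = 4.01×10^5 → turbulent
ε/D = 0.059/209 = 2.82×10^-4
Swamee-Jain: f = 0.01651
h_f = f(L/D)V²/(2g) = 0.01651·(1700/0.209)·2.915²/(2·9.81) = 58.14 m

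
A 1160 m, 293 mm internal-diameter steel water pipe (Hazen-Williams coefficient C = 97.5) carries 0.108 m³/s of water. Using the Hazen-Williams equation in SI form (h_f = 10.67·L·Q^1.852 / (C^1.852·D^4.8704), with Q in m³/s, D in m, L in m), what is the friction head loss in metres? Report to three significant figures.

h_f = 10.67·1160·0.108^1.852 / (97.5^1.852·0.293^4.8704) = 16.42 m

h_f ≈ 16.4 m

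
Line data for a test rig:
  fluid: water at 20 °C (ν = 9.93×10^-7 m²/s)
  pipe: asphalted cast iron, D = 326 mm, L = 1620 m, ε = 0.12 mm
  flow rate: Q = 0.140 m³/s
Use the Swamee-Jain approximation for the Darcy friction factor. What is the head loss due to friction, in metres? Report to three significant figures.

h_f ≈ 12.0 m

V = 4Q/(πD²) = 4·0.140/(π·0.326²) = 1.677 m/s
Re = VD/ν = 1.677·0.326/9.93×10^-7 = 5.51×10^5 → turbulent
ε/D = 0.12/326 = 3.68×10^-4
Swamee-Jain: f = 0.01679
h_f = f(L/D)V²/(2g) = 0.01679·(1620/0.326)·1.677²/(2·9.81) = 11.97 m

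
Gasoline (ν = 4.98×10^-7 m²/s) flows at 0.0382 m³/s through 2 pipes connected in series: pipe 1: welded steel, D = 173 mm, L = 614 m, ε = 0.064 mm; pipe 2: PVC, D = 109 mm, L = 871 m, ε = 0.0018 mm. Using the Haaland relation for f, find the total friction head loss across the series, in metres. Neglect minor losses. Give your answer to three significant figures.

Pipe 1: V = 1.625 m/s, Re = 5.65×10^5, ε/D = 3.70×10^-4, f = 0.01658, h_1 = f(L/D)V²/2g = 7.923 m
Pipe 2: V = 4.094 m/s, Re = 8.96×10^5, ε/D = 1.65×10^-5, f = 0.01209, h_2 = f(L/D)V²/2g = 82.51 m
Series → Q common, losses add: H = Σh = 90.43 m

H ≈ 90.4 m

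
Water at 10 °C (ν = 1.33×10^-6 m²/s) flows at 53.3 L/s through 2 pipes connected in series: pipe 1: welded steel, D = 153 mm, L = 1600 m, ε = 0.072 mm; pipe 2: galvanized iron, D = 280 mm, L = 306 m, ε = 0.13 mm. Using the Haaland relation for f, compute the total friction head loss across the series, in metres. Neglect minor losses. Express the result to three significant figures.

Pipe 1: V = 2.899 m/s, Re = 3.33×10^5, ε/D = 4.71×10^-4, f = 0.01778, h_1 = f(L/D)V²/2g = 79.63 m
Pipe 2: V = 0.8656 m/s, Re = 1.82×10^5, ε/D = 4.64×10^-4, f = 0.01861, h_2 = f(L/D)V²/2g = 0.7766 m
Series → Q common, losses add: H = Σh = 80.41 m

H ≈ 80.4 m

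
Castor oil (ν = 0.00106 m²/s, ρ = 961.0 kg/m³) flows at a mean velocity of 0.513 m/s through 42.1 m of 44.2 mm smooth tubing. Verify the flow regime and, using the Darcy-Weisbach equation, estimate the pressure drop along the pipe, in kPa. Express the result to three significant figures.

Re = VD/ν = 0.513·0.04420/0.00106 = 21.4 → laminar (Re < 2300)
f = 64/Re = 2.992
h_f = f(L/D)V²/(2g) = 2.992·(42.1/0.04420)·0.513²/(2·9.81) = 38.22 m
Δp = ρg·h_f = 961.0·9.81·38.22 = 360.4 kPa

Δp ≈ 360 kPa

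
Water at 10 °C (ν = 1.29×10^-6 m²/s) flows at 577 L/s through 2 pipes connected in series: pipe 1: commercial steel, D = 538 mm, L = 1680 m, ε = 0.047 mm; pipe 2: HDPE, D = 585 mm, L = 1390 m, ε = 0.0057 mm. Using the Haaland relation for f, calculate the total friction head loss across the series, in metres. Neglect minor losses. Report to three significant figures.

Pipe 1: V = 2.538 m/s, Re = 1.06×10^6, ε/D = 8.74×10^-5, f = 0.01307, h_1 = f(L/D)V²/2g = 13.40 m
Pipe 2: V = 2.147 m/s, Re = 9.74×10^5, ε/D = 9.74×10^-6, f = 0.01181, h_2 = f(L/D)V²/2g = 6.592 m
Series → Q common, losses add: H = Σh = 20.00 m

H ≈ 20.0 m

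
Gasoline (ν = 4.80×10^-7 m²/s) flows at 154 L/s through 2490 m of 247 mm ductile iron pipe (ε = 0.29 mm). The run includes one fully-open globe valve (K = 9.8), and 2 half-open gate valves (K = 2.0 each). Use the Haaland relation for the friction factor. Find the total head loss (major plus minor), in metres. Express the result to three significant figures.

V = 4Q/(πD²) = 3.214 m/s; V²/2g = 0.5265 m
Re = 1.65×10^6, ε/D = 0.00117 → f = 0.02061 (Haaland)
Major: h_f = f(L/D)·V²/2g = 0.02061·10081·0.5265 = 109.4 m
Minor: ΣK = 13.8; h_m = ΣK·V²/2g = 7.265 m
Total H_L = 109.4 + 7.265 = 116.7 m

H_L ≈ 117 m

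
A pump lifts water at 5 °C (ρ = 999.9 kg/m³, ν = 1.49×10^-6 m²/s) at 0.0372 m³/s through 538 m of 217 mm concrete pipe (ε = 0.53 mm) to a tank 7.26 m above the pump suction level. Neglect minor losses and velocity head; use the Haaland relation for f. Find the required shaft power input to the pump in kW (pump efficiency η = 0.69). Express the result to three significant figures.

V = 4Q/(πD²) = 1.006 m/s; Re = 1.46×10^5; ε/D = 0.00244; f = 0.02569
h_f = f(L/D)V²/2g = 3.285 m
Total head H = z + h_f = 7.26 + 3.285 = 10.54 m
P_hyd = ρgQH = 999.9·9.81·0.0372·10.54 = 3.848 kW
P_shaft = P_hyd/η = 3.848/0.69 = 5.576 kW

P_shaft ≈ 5.58 kW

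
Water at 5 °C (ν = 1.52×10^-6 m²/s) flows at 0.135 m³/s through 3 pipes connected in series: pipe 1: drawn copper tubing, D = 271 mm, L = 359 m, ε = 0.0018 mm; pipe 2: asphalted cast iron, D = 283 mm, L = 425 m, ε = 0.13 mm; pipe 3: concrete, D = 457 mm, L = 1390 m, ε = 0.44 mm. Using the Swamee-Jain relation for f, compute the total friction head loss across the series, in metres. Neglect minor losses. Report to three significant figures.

Pipe 1: V = 2.340 m/s, Re = 4.17×10^5, ε/D = 6.64×10^-6, f = 0.01362, h_1 = f(L/D)V²/2g = 5.038 m
Pipe 2: V = 2.146 m/s, Re = 4.00×10^5, ε/D = 4.59×10^-4, f = 0.01774, h_2 = f(L/D)V²/2g = 6.256 m
Pipe 3: V = 0.8230 m/s, Re = 2.47×10^5, ε/D = 9.63×10^-4, f = 0.02079, h_3 = f(L/D)V²/2g = 2.183 m
Series → Q common, losses add: H = Σh = 13.48 m

H ≈ 13.5 m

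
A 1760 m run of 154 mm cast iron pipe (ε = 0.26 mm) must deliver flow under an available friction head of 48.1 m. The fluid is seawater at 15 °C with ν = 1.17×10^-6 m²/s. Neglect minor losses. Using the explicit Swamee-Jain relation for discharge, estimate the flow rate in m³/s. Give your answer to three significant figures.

Q ≈ 0.0351 m³/s

Swamee-Jain (Type II): Q = -0.965·√(gD⁵h_f/L)·ln[ε/(3.7D) + √(3.17ν²L/(gD³h_f))]
√(gD⁵h_f/L) = √(9.81·0.154⁵·48.1/1760) = 0.004819
ε/(3.7D) = 4.56×10^-4; √(3.17ν²L/(gD³h_f)) = 6.66×10^-5
Q = -0.965·0.004819·ln(5.229×10^-4) = 0.03514 m³/s
Check: V = 1.89 m/s, Re = 2.48×10^5, f = 0.02337, h_f = 48.5 m ≈ 48.1 m ✓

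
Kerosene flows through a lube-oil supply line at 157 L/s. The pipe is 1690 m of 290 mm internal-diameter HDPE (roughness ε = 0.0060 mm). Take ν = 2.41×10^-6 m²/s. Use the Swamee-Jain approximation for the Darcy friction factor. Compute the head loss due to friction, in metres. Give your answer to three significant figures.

h_f ≈ 24.7 m

V = 4Q/(πD²) = 4·0.157/(π·0.290²) = 2.377 m/s
Re = VD/ν = 2.377·0.290/2.41×10^-6 = 2.86×10^5 → turbulent
ε/D = 0.0060/290 = 2.07×10^-5
Swamee-Jain: f = 0.01474
h_f = f(L/D)V²/(2g) = 0.01474·(1690/0.290)·2.377²/(2·9.81) = 24.73 m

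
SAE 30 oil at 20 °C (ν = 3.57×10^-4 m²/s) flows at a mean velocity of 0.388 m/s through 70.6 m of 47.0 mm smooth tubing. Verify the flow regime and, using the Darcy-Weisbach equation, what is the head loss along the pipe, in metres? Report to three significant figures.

Re = VD/ν = 0.388·0.04700/3.57×10^-4 = 51.1 → laminar (Re < 2300)
f = 64/Re = 1.253
h_f = f(L/D)V²/(2g) = 1.253·(70.6/0.04700)·0.388²/(2·9.81) = 14.44 m

h_f ≈ 14.4 m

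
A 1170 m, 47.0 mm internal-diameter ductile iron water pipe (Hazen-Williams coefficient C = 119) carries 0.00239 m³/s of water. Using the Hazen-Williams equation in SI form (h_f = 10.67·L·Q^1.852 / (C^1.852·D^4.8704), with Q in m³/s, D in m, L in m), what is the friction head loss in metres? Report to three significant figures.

h_f ≈ 73.2 m

h_f = 10.67·1170·0.00239^1.852 / (119^1.852·0.0470^4.8704) = 73.22 m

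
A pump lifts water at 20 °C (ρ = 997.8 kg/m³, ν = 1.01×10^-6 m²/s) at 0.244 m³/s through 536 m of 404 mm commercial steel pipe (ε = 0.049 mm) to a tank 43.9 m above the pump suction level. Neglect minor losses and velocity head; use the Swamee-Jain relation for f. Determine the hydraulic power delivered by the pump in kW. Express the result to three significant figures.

P_hyd ≈ 113 kW

V = 4Q/(πD²) = 1.903 m/s; Re = 7.61×10^5; ε/D = 1.21×10^-4; f = 0.01412
h_f = f(L/D)V²/2g = 3.459 m
Total head H = z + h_f = 43.9 + 3.459 = 47.36 m
P_hyd = ρgQH = 997.8·9.81·0.244·47.36 = 113.1 kW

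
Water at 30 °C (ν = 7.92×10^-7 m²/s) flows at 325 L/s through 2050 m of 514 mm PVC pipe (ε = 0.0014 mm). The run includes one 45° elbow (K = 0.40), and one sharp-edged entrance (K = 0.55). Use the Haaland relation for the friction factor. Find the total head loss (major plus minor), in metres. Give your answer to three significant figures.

V = 4Q/(πD²) = 1.566 m/s; V²/2g = 0.1250 m
Re = 1.02×10^6, ε/D = 2.72×10^-6 → f = 0.01160 (Haaland)
Major: h_f = f(L/D)·V²/2g = 0.01160·3988·0.1250 = 5.784 m
Minor: ΣK = 0.950; h_m = ΣK·V²/2g = 0.1188 m
Total H_L = 5.784 + 0.1188 = 5.903 m

H_L ≈ 5.90 m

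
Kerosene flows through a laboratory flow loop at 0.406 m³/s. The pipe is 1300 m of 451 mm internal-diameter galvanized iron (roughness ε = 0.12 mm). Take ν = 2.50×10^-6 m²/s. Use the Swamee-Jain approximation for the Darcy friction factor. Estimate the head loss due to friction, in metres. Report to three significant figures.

h_f ≈ 15.4 m

V = 4Q/(πD²) = 4·0.406/(π·0.451²) = 2.541 m/s
Re = VD/ν = 2.541·0.451/2.50×10^-6 = 4.58×10^5 → turbulent
ε/D = 0.12/451 = 2.66×10^-4
Swamee-Jain: f = 0.01620
h_f = f(L/D)V²/(2g) = 0.01620·(1300/0.451)·2.541²/(2·9.81) = 15.38 m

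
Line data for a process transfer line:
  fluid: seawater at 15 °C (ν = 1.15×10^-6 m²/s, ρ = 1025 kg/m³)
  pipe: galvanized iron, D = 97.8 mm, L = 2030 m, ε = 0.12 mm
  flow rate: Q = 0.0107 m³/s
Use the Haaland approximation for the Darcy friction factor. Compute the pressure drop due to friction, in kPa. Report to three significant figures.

Δp ≈ 484 kPa

V = 4Q/(πD²) = 4·0.0107/(π·0.0978²) = 1.424 m/s
Re = VD/ν = 1.424·0.0978/1.15×10^-6 = 1.21×10^5 → turbulent
ε/D = 0.12/97.8 = 0.00123
Haaland: f = 0.02241
h_f = f(L/D)V²/(2g) = 0.02241·(2030/0.0978)·1.424²/(2·9.81) = 48.09 m
Δp = ρg·h_f = 1025·9.81·48.09 = 483.6 kPa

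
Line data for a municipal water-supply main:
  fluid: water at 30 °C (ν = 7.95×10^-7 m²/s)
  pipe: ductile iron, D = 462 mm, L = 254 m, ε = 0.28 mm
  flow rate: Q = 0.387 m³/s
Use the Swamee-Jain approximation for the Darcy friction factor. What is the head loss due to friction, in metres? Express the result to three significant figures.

h_f ≈ 2.67 m

V = 4Q/(πD²) = 4·0.387/(π·0.462²) = 2.309 m/s
Re = VD/ν = 2.309·0.462/7.95×10^-7 = 1.34×10^6 → turbulent
ε/D = 0.28/462 = 6.06×10^-4
Swamee-Jain: f = 0.01786
h_f = f(L/D)V²/(2g) = 0.01786·(254/0.462)·2.309²/(2·9.81) = 2.667 m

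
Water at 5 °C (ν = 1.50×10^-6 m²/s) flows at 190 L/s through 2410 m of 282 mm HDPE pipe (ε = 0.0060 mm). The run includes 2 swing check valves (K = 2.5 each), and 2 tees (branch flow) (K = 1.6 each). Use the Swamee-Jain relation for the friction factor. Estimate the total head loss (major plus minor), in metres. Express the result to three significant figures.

H_L ≈ 56.9 m

V = 4Q/(πD²) = 3.042 m/s; V²/2g = 0.4717 m
Re = 5.72×10^5, ε/D = 2.13×10^-5 → f = 0.01314 (Swamee-Jain)
Major: h_f = f(L/D)·V²/2g = 0.01314·8546·0.4717 = 52.98 m
Minor: ΣK = 8.20; h_m = ΣK·V²/2g = 3.868 m
Total H_L = 52.98 + 3.868 = 56.85 m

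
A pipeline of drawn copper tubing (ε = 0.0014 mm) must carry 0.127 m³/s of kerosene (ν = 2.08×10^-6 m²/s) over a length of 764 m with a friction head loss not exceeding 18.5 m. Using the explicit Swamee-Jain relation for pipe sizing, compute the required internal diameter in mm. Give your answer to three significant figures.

Swamee-Jain (Type III): D = 0.66·[ε^1.25·(LQ²/(gh_f))^4.75 + ν·Q^9.4·(L/(gh_f))^5.2]^0.04
LQ²/(gh_f) = 0.06790; L/(gh_f) = 4.210
Term 1 = ε^1.25·(…)^4.75 = 1.36×10^-13; Term 2 = ν·Q^9.4·(…)^5.2 = 1.38×10^-11
D = 0.66·(1.36×10^-13 + 1.38×10^-11)^0.04 = 0.2428 m = 243 mm
Check: V = 2.74 m/s, Re = 3.20×10^5, f = 0.01427, h_f = 17.2 m ≈ 18.5 m ✓

D ≈ 243 mm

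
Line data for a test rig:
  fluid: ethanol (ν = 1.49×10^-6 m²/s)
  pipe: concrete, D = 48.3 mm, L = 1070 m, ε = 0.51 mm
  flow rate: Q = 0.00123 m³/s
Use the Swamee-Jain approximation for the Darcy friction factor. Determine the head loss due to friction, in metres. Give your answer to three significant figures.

h_f ≈ 21.2 m

V = 4Q/(πD²) = 4·0.00123/(π·0.0483²) = 0.6713 m/s
Re = VD/ν = 0.6713·0.0483/1.49×10^-6 = 2.18×10^4 → turbulent
ε/D = 0.51/48.3 = 0.0106
Swamee-Jain: f = 0.04174
h_f = f(L/D)V²/(2g) = 0.04174·(1070/0.0483)·0.6713²/(2·9.81) = 21.24 m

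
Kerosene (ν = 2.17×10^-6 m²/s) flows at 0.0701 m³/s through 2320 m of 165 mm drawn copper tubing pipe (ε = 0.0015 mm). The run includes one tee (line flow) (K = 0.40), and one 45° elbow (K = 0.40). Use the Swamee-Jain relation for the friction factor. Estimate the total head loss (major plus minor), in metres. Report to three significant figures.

H_L ≈ 116 m

V = 4Q/(πD²) = 3.278 m/s; V²/2g = 0.5478 m
Re = 2.49×10^5, ε/D = 9.09×10^-6 → f = 0.01498 (Swamee-Jain)
Major: h_f = f(L/D)·V²/2g = 0.01498·14061·0.5478 = 115.4 m
Minor: ΣK = 0.800; h_m = ΣK·V²/2g = 0.4382 m
Total H_L = 115.4 + 0.4382 = 115.8 m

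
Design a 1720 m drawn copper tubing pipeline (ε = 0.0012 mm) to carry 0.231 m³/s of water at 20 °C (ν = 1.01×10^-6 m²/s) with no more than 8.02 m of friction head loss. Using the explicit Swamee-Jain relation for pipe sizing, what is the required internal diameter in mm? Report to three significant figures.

D ≈ 416 mm

Swamee-Jain (Type III): D = 0.66·[ε^1.25·(LQ²/(gh_f))^4.75 + ν·Q^9.4·(L/(gh_f))^5.2]^0.04
LQ²/(gh_f) = 1.167; L/(gh_f) = 21.86
Term 1 = ε^1.25·(…)^4.75 = 8.26×10^-8; Term 2 = ν·Q^9.4·(…)^5.2 = 9.74×10^-6
D = 0.66·(8.26×10^-8 + 9.74×10^-6)^0.04 = 0.4161 m = 416 mm
Check: V = 1.70 m/s, Re = 7.00×10^5, f = 0.01240, h_f = 7.53 m ≈ 8.02 m ✓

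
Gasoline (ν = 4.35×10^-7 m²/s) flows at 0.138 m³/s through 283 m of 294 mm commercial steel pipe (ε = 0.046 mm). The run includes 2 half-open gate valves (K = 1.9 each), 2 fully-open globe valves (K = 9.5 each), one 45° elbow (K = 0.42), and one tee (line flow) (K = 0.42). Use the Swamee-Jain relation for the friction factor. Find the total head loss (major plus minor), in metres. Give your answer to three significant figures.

V = 4Q/(πD²) = 2.033 m/s; V²/2g = 0.2106 m
Re = 1.37×10^6, ε/D = 1.56×10^-4 → f = 0.01400 (Swamee-Jain)
Major: h_f = f(L/D)·V²/2g = 0.01400·962.6·0.2106 = 2.838 m
Minor: ΣK = 23.6; h_m = ΣK·V²/2g = 4.979 m
Total H_L = 2.838 + 4.979 = 7.817 m

H_L ≈ 7.82 m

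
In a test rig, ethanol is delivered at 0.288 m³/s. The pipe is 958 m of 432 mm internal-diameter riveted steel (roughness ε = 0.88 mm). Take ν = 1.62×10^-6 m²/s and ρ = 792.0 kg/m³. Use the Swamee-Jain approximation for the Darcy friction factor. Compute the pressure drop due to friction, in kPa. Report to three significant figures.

Δp ≈ 81.3 kPa

V = 4Q/(πD²) = 4·0.288/(π·0.432²) = 1.965 m/s
Re = VD/ν = 1.965·0.432/1.62×10^-6 = 5.24×10^5 → turbulent
ε/D = 0.88/432 = 0.00204
Swamee-Jain: f = 0.02399
h_f = f(L/D)V²/(2g) = 0.02399·(958/0.432)·1.965²/(2·9.81) = 10.47 m
Δp = ρg·h_f = 792.0·9.81·10.47 = 81.34 kPa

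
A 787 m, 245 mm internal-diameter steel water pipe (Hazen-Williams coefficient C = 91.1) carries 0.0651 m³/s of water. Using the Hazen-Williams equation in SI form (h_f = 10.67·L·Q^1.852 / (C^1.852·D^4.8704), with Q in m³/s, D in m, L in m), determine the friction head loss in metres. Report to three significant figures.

h_f = 10.67·787·0.0651^1.852 / (91.1^1.852·0.245^4.8704) = 11.83 m

h_f ≈ 11.8 m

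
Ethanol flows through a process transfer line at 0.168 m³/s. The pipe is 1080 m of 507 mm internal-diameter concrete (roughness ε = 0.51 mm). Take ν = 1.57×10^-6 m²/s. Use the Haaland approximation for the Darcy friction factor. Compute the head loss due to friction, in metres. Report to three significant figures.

V = 4Q/(πD²) = 4·0.168/(π·0.507²) = 0.8322 m/s
Re = VD/ν = 0.8322·0.507/1.57×10^-6 = 2.69×10^5 → turbulent
ε/D = 0.51/507 = 0.00101
Haaland: f = 0.02064
h_f = f(L/D)V²/(2g) = 0.02064·(1080/0.507)·0.8322²/(2·9.81) = 1.552 m

h_f ≈ 1.55 m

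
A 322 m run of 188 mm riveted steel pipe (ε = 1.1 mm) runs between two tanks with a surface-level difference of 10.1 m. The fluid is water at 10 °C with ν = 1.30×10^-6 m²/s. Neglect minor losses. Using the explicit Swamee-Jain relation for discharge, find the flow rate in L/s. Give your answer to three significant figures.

Q ≈ 52.6 L/s

Swamee-Jain (Type II): Q = -0.965·√(gD⁵h_f/L)·ln[ε/(3.7D) + √(3.17ν²L/(gD³h_f))]
√(gD⁵h_f/L) = √(9.81·0.188⁵·10.1/322) = 0.008501
ε/(3.7D) = 0.00158; √(3.17ν²L/(gD³h_f)) = 5.12×10^-5
Q = -0.965·0.008501·ln(0.001633) = 0.05265 m³/s
Check: V = 1.90 m/s, Re = 2.74×10^5, f = 0.03232, h_f = 10.1 m ≈ 10.1 m ✓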